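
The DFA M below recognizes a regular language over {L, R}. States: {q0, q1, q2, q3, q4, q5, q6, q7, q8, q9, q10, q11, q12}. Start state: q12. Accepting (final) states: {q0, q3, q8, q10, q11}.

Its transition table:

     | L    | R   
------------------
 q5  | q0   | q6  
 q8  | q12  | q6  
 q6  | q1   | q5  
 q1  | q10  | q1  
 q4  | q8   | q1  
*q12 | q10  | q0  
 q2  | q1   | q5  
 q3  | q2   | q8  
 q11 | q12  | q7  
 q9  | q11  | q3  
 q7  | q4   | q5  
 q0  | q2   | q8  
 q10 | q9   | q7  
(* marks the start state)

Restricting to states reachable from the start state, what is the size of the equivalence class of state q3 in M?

2

Start with accepting vs non-accepting: {q0,q3,q8,q10,q11} | {q1,q2,q4,q5,q6,q7,q9,q12}.
On input R, block {q0,q3,q8,q10,q11} splits into {q8,q10,q11} and {q0,q3}.
Refine {q1,q2,q4,q5,q6,q7,q9,q12} on symbol L: members go to different blocks, giving {q1,q4,q9,q12} and {q2,q6,q7} and {q5}.
On input R, block {q1,q4,q9,q12} splits into {q1,q4} and {q9,q12}.
Stable partition: {q8,q10,q11} | {q1,q4} | {q0,q3} | {q2,q6,q7} | {q5} | {q9,q12} — 6 equivalence classes.
The equivalence class containing q3 is {q0,q3}, of size 2.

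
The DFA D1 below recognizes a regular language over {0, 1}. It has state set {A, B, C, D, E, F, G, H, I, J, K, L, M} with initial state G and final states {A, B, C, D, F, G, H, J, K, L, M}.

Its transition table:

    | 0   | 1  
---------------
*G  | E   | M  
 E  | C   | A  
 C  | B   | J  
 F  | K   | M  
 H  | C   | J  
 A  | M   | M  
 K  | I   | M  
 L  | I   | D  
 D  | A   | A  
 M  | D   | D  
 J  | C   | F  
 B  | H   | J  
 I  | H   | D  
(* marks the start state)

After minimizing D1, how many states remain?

Reachable states from the start: {A,B,C,D,E,F,G,H,I,J,K,M}. Unreachable: {L} — drop them.
P0 = {A,B,C,D,F,G,H,J,K,M} | {E,I}.
Refine {A,B,C,D,F,G,H,J,K,M} on symbol 0: members go to different blocks, giving {A,B,C,D,F,H,J,M} and {G,K}.
Split {A,B,C,D,F,H,J,M} by δ(·,0) → {A,B,C,D,H,J,M} and {F}.
On input 1, block {A,B,C,D,H,J,M} splits into {A,B,C,D,H,M} and {J}.
Refine {A,B,C,D,H,M} on symbol 1: members go to different blocks, giving {A,D,M} and {B,C,H}.
Stable partition: {A,D,M} | {E,I} | {G,K} | {F} | {J} | {B,C,H} — 6 equivalence classes.

6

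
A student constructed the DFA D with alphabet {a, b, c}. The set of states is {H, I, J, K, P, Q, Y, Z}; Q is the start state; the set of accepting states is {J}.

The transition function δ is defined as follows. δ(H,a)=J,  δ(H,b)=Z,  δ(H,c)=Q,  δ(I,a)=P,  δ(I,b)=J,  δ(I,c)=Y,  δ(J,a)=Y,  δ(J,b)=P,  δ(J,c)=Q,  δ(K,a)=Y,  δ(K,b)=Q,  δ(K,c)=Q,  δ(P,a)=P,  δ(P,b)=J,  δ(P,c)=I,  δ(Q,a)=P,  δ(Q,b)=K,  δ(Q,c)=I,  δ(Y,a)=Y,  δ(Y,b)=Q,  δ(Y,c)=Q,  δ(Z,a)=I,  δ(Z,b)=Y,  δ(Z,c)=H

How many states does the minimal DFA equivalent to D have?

5

First remove the unreachable states {H,Z}; 6 states remain.
Initial partition by acceptance: {J} | {I,K,P,Q,Y}.
Refine {I,K,P,Q,Y} on symbol b: members go to different blocks, giving {K,Q,Y} and {I,P}.
Split {K,Q,Y} by δ(·,a) → {K,Y} and {Q}.
Refine {I,P} on symbol c: members go to different blocks, giving {P} and {I}.
The partition is now stable with 5 blocks: {J} | {K,Y} | {P} | {Q} | {I}.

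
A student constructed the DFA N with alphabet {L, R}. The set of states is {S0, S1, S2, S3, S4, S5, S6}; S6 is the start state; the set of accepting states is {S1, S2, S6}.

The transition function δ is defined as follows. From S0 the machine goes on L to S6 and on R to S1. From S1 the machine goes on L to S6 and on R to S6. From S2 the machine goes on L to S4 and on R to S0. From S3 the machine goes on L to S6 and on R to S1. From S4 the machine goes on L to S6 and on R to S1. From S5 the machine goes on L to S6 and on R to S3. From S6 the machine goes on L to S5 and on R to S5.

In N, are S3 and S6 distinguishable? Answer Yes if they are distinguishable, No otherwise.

Yes

First remove the unreachable states {S0,S2,S4}; 4 states remain.
Start with accepting vs non-accepting: {S1,S6} | {S3,S5}.
On input L, block {S1,S6} splits into {S1} and {S6}.
Refine {S3,S5} on symbol R: members go to different blocks, giving {S3} and {S5}.
The partition is now stable with 4 blocks: {S1} | {S3} | {S6} | {S5}.
S3 and S6 end up in different blocks, so they are distinguishable. For instance, the string 'ε' is accepted from only S6.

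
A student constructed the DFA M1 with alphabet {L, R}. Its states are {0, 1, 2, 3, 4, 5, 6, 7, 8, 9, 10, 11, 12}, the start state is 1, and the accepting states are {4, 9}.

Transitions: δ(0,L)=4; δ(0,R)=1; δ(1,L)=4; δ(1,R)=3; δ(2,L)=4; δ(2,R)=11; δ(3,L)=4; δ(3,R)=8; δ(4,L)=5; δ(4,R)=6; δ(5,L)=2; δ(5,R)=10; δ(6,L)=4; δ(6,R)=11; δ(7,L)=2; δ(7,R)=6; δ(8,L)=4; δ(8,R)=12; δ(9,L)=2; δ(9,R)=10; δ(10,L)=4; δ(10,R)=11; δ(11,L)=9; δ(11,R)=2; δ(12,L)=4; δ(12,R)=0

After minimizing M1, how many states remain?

States {7} cannot be reached from the start state, so discard them.
Initial partition by acceptance: {4,9} | {0,1,2,3,5,6,8,10,11,12}.
Refine {0,1,2,3,5,6,8,10,11,12} on symbol L: members go to different blocks, giving {0,1,2,3,6,8,10,11,12} and {5}.
On input L, block {4,9} splits into {4} and {9}.
Split {0,1,2,3,6,8,10,11,12} by δ(·,L) → {0,1,2,3,6,8,10,12} and {11}.
Refine {0,1,2,3,6,8,10,12} on symbol R: members go to different blocks, giving {0,1,3,8,12} and {2,6,10}.
No further refinement is possible. Final partition (6 blocks): {4} | {0,1,3,8,12} | {5} | {9} | {11} | {2,6,10}.

6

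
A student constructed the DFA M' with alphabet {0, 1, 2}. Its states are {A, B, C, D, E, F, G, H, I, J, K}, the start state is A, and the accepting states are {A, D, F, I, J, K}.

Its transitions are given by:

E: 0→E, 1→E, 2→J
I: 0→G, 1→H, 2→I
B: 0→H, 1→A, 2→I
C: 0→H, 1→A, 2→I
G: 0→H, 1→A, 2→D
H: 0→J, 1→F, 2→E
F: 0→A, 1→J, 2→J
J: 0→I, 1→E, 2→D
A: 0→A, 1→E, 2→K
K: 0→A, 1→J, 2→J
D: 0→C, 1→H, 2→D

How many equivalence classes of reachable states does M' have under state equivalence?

States {B} cannot be reached from the start state, so discard them.
Initial partition by acceptance: {A,D,F,I,J,K} | {C,E,G,H}.
On input 0, block {A,D,F,I,J,K} splits into {A,F,J,K} and {D,I}.
Refine {A,F,J,K} on symbol 0: members go to different blocks, giving {A,F,K} and {J}.
Refine {A,F,K} on symbol 1: members go to different blocks, giving {F,K} and {A}.
Split {C,E,G,H} by δ(·,0) → {C,E,G} and {H}.
Split {C,E,G} by δ(·,0) → {C,G} and {E}.
No further refinement is possible. Final partition (7 blocks): {F,K} | {C,G} | {D,I} | {J} | {A} | {H} | {E}.

7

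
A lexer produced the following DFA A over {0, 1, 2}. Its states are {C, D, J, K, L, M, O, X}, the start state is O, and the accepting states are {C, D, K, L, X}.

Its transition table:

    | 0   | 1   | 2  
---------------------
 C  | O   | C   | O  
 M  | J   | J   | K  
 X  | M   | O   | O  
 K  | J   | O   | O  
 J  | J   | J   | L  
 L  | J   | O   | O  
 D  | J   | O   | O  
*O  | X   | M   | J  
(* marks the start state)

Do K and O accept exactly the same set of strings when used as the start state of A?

No

States {C,D} cannot be reached from the start state, so discard them.
Start with accepting vs non-accepting: {K,L,X} | {J,M,O}.
Split {J,M,O} by δ(·,0) → {J,M} and {O}.
No further refinement is possible. Final partition (3 blocks): {K,L,X} | {J,M} | {O}.
K and O end up in different blocks, so they are distinguishable. For instance, the string 'ε' is accepted from only K.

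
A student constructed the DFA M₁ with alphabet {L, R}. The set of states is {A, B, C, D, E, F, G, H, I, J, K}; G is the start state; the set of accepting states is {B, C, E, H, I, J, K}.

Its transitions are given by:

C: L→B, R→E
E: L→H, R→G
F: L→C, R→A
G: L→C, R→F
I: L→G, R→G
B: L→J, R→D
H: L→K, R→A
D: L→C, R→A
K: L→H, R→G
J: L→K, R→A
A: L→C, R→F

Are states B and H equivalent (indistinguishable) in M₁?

States {I} cannot be reached from the start state, so discard them.
P0 = {B,C,E,H,J,K} | {A,D,F,G}.
Split {B,C,E,H,J,K} by δ(·,R) → {B,E,H,J,K} and {C}.
Stable partition: {B,E,H,J,K} | {A,D,F,G} | {C} — 3 equivalence classes.
B and H lie in the same block of the stable partition, so they are equivalent — no string distinguishes them.

Yes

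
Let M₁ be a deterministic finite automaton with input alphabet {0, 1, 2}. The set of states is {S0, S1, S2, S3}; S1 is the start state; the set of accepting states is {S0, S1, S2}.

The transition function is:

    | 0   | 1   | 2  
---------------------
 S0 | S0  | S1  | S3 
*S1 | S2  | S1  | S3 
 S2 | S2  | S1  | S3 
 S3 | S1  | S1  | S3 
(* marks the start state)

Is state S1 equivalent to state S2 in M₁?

Yes

Reachable states from the start: {S1,S2,S3}. Unreachable: {S0} — drop them.
P0 = {S1,S2} | {S3}.
No further refinement is possible. Final partition (2 blocks): {S1,S2} | {S3}.
S1 and S2 lie in the same block of the stable partition, so they are equivalent — no string distinguishes them.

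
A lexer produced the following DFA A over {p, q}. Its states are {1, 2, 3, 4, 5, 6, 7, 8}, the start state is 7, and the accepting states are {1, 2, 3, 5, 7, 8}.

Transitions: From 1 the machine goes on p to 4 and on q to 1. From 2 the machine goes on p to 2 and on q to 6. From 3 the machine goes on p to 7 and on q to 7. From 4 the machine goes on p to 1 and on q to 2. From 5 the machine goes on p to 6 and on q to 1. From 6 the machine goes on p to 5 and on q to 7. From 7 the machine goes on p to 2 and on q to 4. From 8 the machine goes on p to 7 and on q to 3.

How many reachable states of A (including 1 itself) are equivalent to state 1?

States {3,8} cannot be reached from the start state, so discard them.
P0 = {1,2,5,7} | {4,6}.
On input p, block {1,2,5,7} splits into {1,5} and {2,7}.
The partition is now stable with 3 blocks: {1,5} | {4,6} | {2,7}.
State 1 belongs to the block {1,5}, which has 2 states.

2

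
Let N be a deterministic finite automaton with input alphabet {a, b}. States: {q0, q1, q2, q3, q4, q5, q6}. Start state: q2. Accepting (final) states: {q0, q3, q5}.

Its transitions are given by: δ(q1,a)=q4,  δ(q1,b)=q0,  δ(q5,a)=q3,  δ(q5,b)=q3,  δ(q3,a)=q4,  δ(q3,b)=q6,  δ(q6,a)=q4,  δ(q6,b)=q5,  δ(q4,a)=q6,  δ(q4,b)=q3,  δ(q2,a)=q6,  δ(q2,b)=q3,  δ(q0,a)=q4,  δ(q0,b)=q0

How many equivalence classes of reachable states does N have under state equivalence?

4

First remove the unreachable states {q0,q1}; 5 states remain.
Start with accepting vs non-accepting: {q3,q5} | {q2,q4,q6}.
On input a, block {q3,q5} splits into {q3} and {q5}.
On input b, block {q2,q4,q6} splits into {q2,q4} and {q6}.
No further refinement is possible. Final partition (4 blocks): {q3} | {q2,q4} | {q5} | {q6}.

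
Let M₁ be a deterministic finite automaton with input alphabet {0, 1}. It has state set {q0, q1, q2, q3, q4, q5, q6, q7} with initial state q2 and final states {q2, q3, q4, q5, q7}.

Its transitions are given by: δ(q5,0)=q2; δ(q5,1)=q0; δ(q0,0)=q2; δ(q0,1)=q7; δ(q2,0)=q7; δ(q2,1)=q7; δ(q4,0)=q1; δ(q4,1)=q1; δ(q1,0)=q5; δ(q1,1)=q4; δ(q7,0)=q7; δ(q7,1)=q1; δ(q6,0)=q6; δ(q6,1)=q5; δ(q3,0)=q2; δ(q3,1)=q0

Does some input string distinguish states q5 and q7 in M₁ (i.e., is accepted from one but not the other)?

Yes

States {q3,q6} cannot be reached from the start state, so discard them.
Start with accepting vs non-accepting: {q2,q4,q5,q7} | {q0,q1}.
On input 0, block {q2,q4,q5,q7} splits into {q2,q5,q7} and {q4}.
Split {q2,q5,q7} by δ(·,1) → {q5,q7} and {q2}.
On input 0, block {q5,q7} splits into {q5} and {q7}.
Split {q0,q1} by δ(·,0) → {q0} and {q1}.
Stable partition: {q5} | {q0} | {q4} | {q2} | {q7} | {q1} — 6 equivalence classes.
q5 and q7 end up in different blocks, so they are distinguishable. For instance, the string '01' is accepted from only q5.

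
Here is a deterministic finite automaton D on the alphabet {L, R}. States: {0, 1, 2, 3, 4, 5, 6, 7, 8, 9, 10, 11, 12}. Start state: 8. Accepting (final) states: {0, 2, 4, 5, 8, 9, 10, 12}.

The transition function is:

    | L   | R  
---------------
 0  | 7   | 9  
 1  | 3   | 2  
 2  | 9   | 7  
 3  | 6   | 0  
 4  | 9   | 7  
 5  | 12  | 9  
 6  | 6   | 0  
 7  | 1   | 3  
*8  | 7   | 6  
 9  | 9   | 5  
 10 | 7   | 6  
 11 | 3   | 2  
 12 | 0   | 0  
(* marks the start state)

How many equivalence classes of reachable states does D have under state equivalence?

States {4,10,11} cannot be reached from the start state, so discard them.
Initial partition by acceptance: {0,2,5,8,9,12} | {1,3,6,7}.
Refine {0,2,5,8,9,12} on symbol L: members go to different blocks, giving {2,5,9,12} and {0,8}.
Split {2,5,9,12} by δ(·,L) → {2,5,9} and {12}.
Split {2,5,9} by δ(·,L) → {2,9} and {5}.
Refine {2,9} on symbol R: members go to different blocks, giving {2} and {9}.
On input R, block {1,3,6,7} splits into {3,6} and {1} and {7}.
Refine {0,8} on symbol R: members go to different blocks, giving {0} and {8}.
No further refinement is possible. Final partition (9 blocks): {2} | {3,6} | {0} | {12} | {5} | {9} | {1} | {7} | {8}.

9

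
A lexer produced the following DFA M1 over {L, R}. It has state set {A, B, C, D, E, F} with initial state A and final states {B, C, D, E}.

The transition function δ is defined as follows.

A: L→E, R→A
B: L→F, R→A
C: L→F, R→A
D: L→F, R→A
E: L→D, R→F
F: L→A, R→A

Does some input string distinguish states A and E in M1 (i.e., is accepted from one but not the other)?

Yes

States {B,C} cannot be reached from the start state, so discard them.
P0 = {D,E} | {A,F}.
Refine {D,E} on symbol L: members go to different blocks, giving {D} and {E}.
Split {A,F} by δ(·,L) → {A} and {F}.
No further refinement is possible. Final partition (4 blocks): {D} | {A} | {E} | {F}.
A and E end up in different blocks, so they are distinguishable. For instance, the string 'ε' is accepted from only E.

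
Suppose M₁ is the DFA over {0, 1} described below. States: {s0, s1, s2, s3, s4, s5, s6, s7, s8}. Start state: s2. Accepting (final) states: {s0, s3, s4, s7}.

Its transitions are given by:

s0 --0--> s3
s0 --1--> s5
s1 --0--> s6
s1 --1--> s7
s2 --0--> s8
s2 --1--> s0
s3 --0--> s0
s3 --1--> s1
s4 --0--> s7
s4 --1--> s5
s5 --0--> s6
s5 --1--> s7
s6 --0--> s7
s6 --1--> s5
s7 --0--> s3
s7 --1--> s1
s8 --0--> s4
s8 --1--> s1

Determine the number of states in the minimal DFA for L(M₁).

3

All states are reachable from the start state.
Initial partition by acceptance: {s0,s3,s4,s7} | {s1,s2,s5,s6,s8}.
Refine {s1,s2,s5,s6,s8} on symbol 0: members go to different blocks, giving {s1,s2,s5} and {s6,s8}.
No further refinement is possible. Final partition (3 blocks): {s0,s3,s4,s7} | {s1,s2,s5} | {s6,s8}.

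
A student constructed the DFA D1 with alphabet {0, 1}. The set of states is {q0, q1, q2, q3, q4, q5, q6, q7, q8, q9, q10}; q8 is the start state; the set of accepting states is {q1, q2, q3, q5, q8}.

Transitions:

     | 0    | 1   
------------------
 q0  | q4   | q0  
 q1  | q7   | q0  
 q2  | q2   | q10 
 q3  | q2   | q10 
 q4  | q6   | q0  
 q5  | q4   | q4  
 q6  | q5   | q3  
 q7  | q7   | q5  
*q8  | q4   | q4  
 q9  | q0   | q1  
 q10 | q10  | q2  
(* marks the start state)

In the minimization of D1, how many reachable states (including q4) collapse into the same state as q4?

1

First remove the unreachable states {q1,q7,q9}; 8 states remain.
Start with accepting vs non-accepting: {q2,q3,q5,q8} | {q0,q4,q6,q10}.
On input 0, block {q2,q3,q5,q8} splits into {q2,q3} and {q5,q8}.
Split {q0,q4,q6,q10} by δ(·,0) → {q0,q4,q10} and {q6}.
Split {q0,q4,q10} by δ(·,0) → {q0,q10} and {q4}.
On input 0, block {q0,q10} splits into {q0} and {q10}.
Stable partition: {q2,q3} | {q0} | {q5,q8} | {q6} | {q4} | {q10} — 6 equivalence classes.
The equivalence class containing q4 is {q4}, of size 1.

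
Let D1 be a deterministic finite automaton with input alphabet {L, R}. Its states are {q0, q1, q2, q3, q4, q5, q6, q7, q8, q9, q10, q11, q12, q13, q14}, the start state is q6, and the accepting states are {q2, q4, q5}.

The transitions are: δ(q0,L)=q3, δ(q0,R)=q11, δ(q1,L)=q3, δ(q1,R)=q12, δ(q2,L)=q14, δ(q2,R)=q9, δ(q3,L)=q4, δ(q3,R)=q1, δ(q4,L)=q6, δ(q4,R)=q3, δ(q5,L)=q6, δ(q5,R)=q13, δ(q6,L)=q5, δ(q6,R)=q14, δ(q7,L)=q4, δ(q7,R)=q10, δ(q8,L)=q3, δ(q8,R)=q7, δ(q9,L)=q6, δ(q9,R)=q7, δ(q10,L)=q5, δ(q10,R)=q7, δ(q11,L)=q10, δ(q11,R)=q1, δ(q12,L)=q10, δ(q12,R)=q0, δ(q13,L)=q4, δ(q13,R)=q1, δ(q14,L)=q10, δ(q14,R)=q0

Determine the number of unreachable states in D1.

No path from q6 leads to q2, q8, q9; the other 12 states are all reachable.

3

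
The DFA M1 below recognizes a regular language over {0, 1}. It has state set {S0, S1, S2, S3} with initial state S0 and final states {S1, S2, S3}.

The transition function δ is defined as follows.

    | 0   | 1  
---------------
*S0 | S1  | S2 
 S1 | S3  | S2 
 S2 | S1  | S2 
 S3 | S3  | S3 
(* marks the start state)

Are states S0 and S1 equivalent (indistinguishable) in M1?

No

P0 = {S1,S2,S3} | {S0}.
The partition is now stable with 2 blocks: {S1,S2,S3} | {S0}.
S0 and S1 end up in different blocks, so they are distinguishable. For instance, the string 'ε' is accepted from only S1.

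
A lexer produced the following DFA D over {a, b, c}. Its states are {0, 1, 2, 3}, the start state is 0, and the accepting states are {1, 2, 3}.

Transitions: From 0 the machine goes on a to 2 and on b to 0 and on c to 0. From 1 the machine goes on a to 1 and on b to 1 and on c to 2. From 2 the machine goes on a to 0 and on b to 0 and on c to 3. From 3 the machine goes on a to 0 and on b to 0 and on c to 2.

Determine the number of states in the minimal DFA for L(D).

States {1} cannot be reached from the start state, so discard them.
P0 = {2,3} | {0}.
Stable partition: {2,3} | {0} — 2 equivalence classes.

2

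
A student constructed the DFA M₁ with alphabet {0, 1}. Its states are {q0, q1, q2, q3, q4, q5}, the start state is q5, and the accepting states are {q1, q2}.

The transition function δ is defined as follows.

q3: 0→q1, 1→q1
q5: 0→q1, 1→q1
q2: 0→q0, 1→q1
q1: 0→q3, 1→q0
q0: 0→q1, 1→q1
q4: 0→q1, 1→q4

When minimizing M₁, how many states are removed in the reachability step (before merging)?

No path from q5 leads to q2, q4; the other 4 states are all reachable.

2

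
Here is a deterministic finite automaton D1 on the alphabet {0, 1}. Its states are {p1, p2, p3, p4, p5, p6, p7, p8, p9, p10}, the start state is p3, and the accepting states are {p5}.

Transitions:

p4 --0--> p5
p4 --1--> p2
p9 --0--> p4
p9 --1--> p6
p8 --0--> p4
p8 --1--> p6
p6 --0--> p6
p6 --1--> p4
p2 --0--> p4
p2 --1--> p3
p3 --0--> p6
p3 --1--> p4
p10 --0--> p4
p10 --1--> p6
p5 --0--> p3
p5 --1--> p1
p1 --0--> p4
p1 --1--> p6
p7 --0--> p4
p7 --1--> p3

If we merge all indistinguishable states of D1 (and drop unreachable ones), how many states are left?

4

First remove the unreachable states {p7,p8,p9,p10}; 6 states remain.
P0 = {p5} | {p1,p2,p3,p4,p6}.
Split {p1,p2,p3,p4,p6} by δ(·,0) → {p1,p2,p3,p6} and {p4}.
Refine {p1,p2,p3,p6} on symbol 0: members go to different blocks, giving {p1,p2} and {p3,p6}.
No further refinement is possible. Final partition (4 blocks): {p5} | {p1,p2} | {p4} | {p3,p6}.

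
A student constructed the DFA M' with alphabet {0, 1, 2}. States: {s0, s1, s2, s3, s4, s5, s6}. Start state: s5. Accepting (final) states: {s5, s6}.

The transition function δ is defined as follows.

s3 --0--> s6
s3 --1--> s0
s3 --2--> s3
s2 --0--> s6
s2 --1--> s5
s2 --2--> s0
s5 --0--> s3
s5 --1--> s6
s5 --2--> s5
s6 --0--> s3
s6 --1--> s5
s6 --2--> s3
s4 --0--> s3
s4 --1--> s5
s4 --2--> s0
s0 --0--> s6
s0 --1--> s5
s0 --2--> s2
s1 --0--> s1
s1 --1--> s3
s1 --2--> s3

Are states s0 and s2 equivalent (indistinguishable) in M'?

First remove the unreachable states {s1,s4}; 5 states remain.
P0 = {s5,s6} | {s0,s2,s3}.
Refine {s5,s6} on symbol 2: members go to different blocks, giving {s5} and {s6}.
Split {s0,s2,s3} by δ(·,1) → {s0,s2} and {s3}.
The partition is now stable with 4 blocks: {s5} | {s0,s2} | {s6} | {s3}.
s0 and s2 lie in the same block of the stable partition, so they are equivalent — no string distinguishes them.

Yes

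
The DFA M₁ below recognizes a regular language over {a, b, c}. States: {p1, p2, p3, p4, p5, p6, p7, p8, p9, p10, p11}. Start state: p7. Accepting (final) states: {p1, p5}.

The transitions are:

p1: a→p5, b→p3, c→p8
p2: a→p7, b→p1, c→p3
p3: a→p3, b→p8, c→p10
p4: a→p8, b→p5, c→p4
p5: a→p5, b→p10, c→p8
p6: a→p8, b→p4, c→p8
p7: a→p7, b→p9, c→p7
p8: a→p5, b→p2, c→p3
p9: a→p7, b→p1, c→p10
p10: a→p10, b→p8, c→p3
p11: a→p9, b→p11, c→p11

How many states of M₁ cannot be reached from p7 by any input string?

3

No path from p7 leads to p4, p6, p11; the other 8 states are all reachable.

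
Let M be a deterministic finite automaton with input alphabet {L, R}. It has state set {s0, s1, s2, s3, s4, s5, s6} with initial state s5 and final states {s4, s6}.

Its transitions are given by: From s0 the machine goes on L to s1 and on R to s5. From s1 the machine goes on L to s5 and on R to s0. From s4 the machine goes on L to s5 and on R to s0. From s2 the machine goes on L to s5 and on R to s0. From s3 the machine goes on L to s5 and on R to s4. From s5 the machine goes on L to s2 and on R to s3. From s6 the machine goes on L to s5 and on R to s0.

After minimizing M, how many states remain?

Reachable states from the start: {s0,s1,s2,s3,s4,s5}. Unreachable: {s6} — drop them.
Start with accepting vs non-accepting: {s4} | {s0,s1,s2,s3,s5}.
Refine {s0,s1,s2,s3,s5} on symbol R: members go to different blocks, giving {s0,s1,s2,s5} and {s3}.
Refine {s0,s1,s2,s5} on symbol R: members go to different blocks, giving {s0,s1,s2} and {s5}.
On input L, block {s0,s1,s2} splits into {s1,s2} and {s0}.
No further refinement is possible. Final partition (5 blocks): {s4} | {s1,s2} | {s3} | {s5} | {s0}.

5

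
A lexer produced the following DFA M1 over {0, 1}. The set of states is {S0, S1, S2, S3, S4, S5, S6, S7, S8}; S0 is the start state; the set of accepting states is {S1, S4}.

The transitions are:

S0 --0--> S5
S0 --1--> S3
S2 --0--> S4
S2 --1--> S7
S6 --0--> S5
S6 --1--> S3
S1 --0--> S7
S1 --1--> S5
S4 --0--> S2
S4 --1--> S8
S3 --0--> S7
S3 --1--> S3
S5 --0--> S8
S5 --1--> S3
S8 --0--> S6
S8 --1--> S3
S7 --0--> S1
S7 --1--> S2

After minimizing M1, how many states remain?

Initial partition by acceptance: {S1,S4} | {S0,S2,S3,S5,S6,S7,S8}.
Split {S0,S2,S3,S5,S6,S7,S8} by δ(·,0) → {S0,S3,S5,S6,S8} and {S2,S7}.
Split {S0,S3,S5,S6,S8} by δ(·,0) → {S0,S5,S6,S8} and {S3}.
The partition is now stable with 4 blocks: {S1,S4} | {S0,S5,S6,S8} | {S2,S7} | {S3}.

4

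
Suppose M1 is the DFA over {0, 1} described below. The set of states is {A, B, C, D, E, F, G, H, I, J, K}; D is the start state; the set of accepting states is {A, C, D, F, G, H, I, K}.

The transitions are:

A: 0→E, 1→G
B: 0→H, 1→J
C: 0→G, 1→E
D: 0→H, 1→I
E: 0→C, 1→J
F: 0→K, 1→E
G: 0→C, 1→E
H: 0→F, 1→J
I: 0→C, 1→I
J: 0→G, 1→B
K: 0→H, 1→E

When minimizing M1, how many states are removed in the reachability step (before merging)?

No path from D leads to A; the other 10 states are all reachable.

1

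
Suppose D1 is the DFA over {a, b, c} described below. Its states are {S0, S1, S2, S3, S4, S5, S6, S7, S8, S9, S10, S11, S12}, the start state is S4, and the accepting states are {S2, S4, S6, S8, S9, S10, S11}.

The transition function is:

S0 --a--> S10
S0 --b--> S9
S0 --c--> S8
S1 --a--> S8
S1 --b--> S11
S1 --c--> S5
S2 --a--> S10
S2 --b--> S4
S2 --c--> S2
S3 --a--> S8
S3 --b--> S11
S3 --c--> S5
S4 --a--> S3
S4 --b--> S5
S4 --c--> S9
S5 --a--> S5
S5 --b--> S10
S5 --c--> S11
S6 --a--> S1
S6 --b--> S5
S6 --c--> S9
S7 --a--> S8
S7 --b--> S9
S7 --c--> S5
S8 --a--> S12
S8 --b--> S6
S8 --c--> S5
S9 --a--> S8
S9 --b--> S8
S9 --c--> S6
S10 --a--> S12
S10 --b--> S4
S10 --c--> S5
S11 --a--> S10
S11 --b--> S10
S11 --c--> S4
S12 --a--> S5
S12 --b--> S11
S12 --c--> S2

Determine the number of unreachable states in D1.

2

No path from S4 leads to S0, S7; the other 11 states are all reachable.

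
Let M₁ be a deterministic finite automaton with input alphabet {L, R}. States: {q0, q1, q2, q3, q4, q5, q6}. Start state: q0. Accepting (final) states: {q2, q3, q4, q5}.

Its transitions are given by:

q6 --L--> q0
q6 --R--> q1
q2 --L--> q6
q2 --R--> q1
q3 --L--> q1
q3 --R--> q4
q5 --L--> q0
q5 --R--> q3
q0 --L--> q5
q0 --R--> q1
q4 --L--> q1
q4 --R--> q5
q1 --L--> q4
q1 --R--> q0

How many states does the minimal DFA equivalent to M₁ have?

2

States {q2,q6} cannot be reached from the start state, so discard them.
Initial partition by acceptance: {q3,q4,q5} | {q0,q1}.
The partition is now stable with 2 blocks: {q3,q4,q5} | {q0,q1}.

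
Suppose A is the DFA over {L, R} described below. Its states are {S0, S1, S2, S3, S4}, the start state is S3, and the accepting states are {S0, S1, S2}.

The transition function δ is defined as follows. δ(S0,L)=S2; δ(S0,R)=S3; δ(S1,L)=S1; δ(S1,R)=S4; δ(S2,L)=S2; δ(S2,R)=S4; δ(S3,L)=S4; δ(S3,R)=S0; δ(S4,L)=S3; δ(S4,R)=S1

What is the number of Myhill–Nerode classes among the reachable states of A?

2

Every state is reachable, so we keep all 5.
P0 = {S0,S1,S2} | {S3,S4}.
Stable partition: {S0,S1,S2} | {S3,S4} — 2 equivalence classes.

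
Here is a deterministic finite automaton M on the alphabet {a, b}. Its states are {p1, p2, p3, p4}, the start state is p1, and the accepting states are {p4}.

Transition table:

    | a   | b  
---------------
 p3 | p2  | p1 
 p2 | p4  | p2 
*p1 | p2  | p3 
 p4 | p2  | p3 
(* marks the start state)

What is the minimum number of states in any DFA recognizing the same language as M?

3

All states are reachable from the start state.
Start with accepting vs non-accepting: {p4} | {p1,p2,p3}.
On input a, block {p1,p2,p3} splits into {p1,p3} and {p2}.
Stable partition: {p4} | {p1,p3} | {p2} — 3 equivalence classes.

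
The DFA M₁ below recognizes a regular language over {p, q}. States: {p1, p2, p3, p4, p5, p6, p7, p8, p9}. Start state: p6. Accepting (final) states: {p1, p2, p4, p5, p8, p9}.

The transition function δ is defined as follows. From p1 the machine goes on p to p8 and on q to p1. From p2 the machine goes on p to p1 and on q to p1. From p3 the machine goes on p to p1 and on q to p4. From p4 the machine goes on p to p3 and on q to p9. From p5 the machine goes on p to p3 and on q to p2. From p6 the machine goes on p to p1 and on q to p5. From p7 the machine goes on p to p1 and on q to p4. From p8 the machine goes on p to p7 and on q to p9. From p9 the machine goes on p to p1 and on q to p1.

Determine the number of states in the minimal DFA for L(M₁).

All states are reachable from the start state.
Start with accepting vs non-accepting: {p1,p2,p4,p5,p8,p9} | {p3,p6,p7}.
Refine {p1,p2,p4,p5,p8,p9} on symbol p: members go to different blocks, giving {p1,p2,p9} and {p4,p5,p8}.
On input p, block {p1,p2,p9} splits into {p2,p9} and {p1}.
No further refinement is possible. Final partition (4 blocks): {p2,p9} | {p3,p6,p7} | {p4,p5,p8} | {p1}.

4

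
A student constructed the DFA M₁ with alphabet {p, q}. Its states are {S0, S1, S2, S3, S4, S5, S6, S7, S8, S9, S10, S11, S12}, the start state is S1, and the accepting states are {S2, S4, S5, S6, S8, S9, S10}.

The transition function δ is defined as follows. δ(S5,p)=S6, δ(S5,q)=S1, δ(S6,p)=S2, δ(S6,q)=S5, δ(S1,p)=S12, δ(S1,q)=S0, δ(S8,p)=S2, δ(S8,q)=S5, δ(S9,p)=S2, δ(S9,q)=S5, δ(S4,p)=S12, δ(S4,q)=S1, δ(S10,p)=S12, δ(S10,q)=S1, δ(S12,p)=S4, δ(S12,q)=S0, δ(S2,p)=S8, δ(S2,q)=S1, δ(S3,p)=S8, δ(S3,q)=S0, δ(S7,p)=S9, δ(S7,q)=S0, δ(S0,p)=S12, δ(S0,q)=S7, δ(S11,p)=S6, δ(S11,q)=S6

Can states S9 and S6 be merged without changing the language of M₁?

Yes

First remove the unreachable states {S3,S10,S11}; 10 states remain.
Initial partition by acceptance: {S2,S4,S5,S6,S8,S9} | {S0,S1,S7,S12}.
Split {S2,S4,S5,S6,S8,S9} by δ(·,p) → {S2,S5,S6,S8,S9} and {S4}.
On input q, block {S2,S5,S6,S8,S9} splits into {S6,S8,S9} and {S2,S5}.
Refine {S0,S1,S7,S12} on symbol p: members go to different blocks, giving {S0,S1} and {S7} and {S12}.
On input q, block {S0,S1} splits into {S0} and {S1}.
No further refinement is possible. Final partition (7 blocks): {S6,S8,S9} | {S0} | {S4} | {S2,S5} | {S7} | {S12} | {S1}.
S9 and S6 lie in the same block of the stable partition, so they are equivalent — no string distinguishes them.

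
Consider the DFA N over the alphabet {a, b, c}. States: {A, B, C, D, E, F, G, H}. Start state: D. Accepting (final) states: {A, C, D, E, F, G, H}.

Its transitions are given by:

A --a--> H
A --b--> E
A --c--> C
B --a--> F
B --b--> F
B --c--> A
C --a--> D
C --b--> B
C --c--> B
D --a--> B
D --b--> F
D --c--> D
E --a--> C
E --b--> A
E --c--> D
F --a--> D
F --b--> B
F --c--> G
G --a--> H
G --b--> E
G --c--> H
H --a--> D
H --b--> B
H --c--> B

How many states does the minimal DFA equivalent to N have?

6

All states are reachable from the start state.
Initial partition by acceptance: {A,C,D,E,F,G,H} | {B}.
Refine {A,C,D,E,F,G,H} on symbol a: members go to different blocks, giving {A,C,E,F,G,H} and {D}.
On input a, block {A,C,E,F,G,H} splits into {A,E,G} and {C,F,H}.
Refine {A,E,G} on symbol c: members go to different blocks, giving {A,G} and {E}.
Refine {C,F,H} on symbol c: members go to different blocks, giving {C,H} and {F}.
Stable partition: {A,G} | {B} | {D} | {C,H} | {E} | {F} — 6 equivalence classes.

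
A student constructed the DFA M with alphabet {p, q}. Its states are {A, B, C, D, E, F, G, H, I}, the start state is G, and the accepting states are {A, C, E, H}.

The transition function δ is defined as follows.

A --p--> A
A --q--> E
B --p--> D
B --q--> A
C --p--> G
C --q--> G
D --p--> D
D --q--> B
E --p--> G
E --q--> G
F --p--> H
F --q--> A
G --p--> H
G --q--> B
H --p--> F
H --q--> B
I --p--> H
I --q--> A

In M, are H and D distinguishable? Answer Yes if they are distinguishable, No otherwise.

Yes

First remove the unreachable states {C,I}; 7 states remain.
Initial partition by acceptance: {A,E,H} | {B,D,F,G}.
Split {A,E,H} by δ(·,p) → {E,H} and {A}.
Split {B,D,F,G} by δ(·,p) → {B,D} and {F,G}.
Split {E,H} by δ(·,q) → {E} and {H}.
Refine {B,D} on symbol q: members go to different blocks, giving {B} and {D}.
Refine {F,G} on symbol q: members go to different blocks, giving {F} and {G}.
The partition is now stable with 7 blocks: {E} | {B} | {A} | {F} | {H} | {D} | {G}.
H and D end up in different blocks, so they are distinguishable. For instance, the string 'ε' is accepted from only H.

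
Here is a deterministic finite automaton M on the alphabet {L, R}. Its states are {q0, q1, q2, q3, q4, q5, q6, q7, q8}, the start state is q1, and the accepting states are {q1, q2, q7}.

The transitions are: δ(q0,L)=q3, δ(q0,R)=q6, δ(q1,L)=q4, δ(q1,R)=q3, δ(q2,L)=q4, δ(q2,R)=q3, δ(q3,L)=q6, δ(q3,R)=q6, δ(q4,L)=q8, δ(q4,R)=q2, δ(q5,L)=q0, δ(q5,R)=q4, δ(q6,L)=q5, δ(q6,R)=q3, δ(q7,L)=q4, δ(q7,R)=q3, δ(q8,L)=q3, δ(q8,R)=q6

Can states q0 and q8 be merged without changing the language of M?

First remove the unreachable states {q7}; 8 states remain.
Initial partition by acceptance: {q1,q2} | {q0,q3,q4,q5,q6,q8}.
Split {q0,q3,q4,q5,q6,q8} by δ(·,R) → {q0,q3,q5,q6,q8} and {q4}.
Refine {q0,q3,q5,q6,q8} on symbol R: members go to different blocks, giving {q0,q3,q6,q8} and {q5}.
On input L, block {q0,q3,q6,q8} splits into {q0,q3,q8} and {q6}.
Refine {q0,q3,q8} on symbol L: members go to different blocks, giving {q0,q8} and {q3}.
No further refinement is possible. Final partition (6 blocks): {q1,q2} | {q0,q8} | {q4} | {q5} | {q6} | {q3}.
q0 and q8 lie in the same block of the stable partition, so they are equivalent — no string distinguishes them.

Yes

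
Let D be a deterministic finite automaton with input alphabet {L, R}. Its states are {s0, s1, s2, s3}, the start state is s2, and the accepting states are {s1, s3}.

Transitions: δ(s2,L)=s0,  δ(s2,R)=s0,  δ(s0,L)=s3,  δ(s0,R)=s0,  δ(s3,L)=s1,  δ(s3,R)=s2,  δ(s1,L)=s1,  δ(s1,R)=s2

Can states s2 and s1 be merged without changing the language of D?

No

All states are reachable from the start state.
Start with accepting vs non-accepting: {s1,s3} | {s0,s2}.
On input L, block {s0,s2} splits into {s0} and {s2}.
Stable partition: {s1,s3} | {s0} | {s2} — 3 equivalence classes.
s2 and s1 end up in different blocks, so they are distinguishable. For instance, the string 'ε' is accepted from only s1.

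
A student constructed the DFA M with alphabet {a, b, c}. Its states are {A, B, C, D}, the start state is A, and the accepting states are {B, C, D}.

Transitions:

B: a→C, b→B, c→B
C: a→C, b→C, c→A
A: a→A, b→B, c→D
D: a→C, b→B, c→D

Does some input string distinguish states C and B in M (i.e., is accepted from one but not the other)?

Yes

All states are reachable from the start state.
Start with accepting vs non-accepting: {B,C,D} | {A}.
Split {B,C,D} by δ(·,c) → {B,D} and {C}.
Stable partition: {B,D} | {A} | {C} — 3 equivalence classes.
C and B end up in different blocks, so they are distinguishable. For instance, the string 'c' is accepted from only B.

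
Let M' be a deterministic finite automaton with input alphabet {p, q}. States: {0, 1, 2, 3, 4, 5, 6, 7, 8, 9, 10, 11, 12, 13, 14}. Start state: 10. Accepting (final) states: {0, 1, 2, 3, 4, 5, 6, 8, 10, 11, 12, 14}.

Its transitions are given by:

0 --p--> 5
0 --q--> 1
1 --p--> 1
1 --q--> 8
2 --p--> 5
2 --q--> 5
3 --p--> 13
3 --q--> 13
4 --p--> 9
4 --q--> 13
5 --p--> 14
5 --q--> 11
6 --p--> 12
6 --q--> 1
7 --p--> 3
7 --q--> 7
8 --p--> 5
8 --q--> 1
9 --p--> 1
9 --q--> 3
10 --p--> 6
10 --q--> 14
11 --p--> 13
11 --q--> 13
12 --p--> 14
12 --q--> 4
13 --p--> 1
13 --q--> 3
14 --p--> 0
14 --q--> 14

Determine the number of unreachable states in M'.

BFS from 10 reaches {0, 1, 3, 4, 5, 6, 8, 9, 10, 11, 12, 13, 14}; the 2 state(s) 2, 7 are never visited.

2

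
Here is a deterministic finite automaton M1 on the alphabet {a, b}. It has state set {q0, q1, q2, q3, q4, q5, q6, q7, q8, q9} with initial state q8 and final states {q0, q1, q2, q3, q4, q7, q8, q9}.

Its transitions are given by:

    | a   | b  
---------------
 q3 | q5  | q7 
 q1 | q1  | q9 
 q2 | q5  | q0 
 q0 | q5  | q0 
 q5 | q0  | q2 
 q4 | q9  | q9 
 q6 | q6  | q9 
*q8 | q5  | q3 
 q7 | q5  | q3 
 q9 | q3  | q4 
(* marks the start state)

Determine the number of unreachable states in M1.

4

Starting at q8 and following transitions, the reachable set is {q0, q2, q3, q5, q7, q8}. That leaves q1, q4, q6, q9 unreachable — 4 in total.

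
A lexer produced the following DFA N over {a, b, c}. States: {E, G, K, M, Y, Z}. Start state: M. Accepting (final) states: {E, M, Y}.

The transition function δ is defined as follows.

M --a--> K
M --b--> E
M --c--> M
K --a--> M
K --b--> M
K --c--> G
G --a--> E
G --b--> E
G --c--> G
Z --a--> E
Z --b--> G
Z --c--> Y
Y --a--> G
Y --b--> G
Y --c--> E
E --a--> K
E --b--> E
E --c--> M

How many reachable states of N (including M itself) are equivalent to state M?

2

States {Y,Z} cannot be reached from the start state, so discard them.
Start with accepting vs non-accepting: {E,M} | {G,K}.
The partition is now stable with 2 blocks: {E,M} | {G,K}.
The equivalence class containing M is {E,M}, of size 2.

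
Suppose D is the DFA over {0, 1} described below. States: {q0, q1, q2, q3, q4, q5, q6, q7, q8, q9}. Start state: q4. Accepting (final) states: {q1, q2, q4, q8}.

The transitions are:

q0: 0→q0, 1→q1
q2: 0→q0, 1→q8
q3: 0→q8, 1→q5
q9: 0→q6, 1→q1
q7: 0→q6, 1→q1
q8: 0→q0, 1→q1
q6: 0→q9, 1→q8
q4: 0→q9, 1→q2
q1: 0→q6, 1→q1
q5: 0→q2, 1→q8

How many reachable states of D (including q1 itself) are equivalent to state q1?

4

Reachable states from the start: {q0,q1,q2,q4,q6,q8,q9}. Unreachable: {q3,q5,q7} — drop them.
P0 = {q1,q2,q4,q8} | {q0,q6,q9}.
The partition is now stable with 2 blocks: {q1,q2,q4,q8} | {q0,q6,q9}.
State q1 belongs to the block {q1,q2,q4,q8}, which has 4 states.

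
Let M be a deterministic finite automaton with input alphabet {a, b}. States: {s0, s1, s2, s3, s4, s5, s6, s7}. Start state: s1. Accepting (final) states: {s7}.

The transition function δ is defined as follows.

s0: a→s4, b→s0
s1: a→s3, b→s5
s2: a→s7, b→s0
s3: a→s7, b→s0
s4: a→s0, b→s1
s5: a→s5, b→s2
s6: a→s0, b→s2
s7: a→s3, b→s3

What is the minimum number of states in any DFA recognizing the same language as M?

6

States {s6} cannot be reached from the start state, so discard them.
P0 = {s7} | {s0,s1,s2,s3,s4,s5}.
Refine {s0,s1,s2,s3,s4,s5} on symbol a: members go to different blocks, giving {s0,s1,s4,s5} and {s2,s3}.
Split {s0,s1,s4,s5} by δ(·,a) → {s0,s4,s5} and {s1}.
Refine {s0,s4,s5} on symbol b: members go to different blocks, giving {s0} and {s4} and {s5}.
No further refinement is possible. Final partition (6 blocks): {s7} | {s0} | {s2,s3} | {s1} | {s4} | {s5}.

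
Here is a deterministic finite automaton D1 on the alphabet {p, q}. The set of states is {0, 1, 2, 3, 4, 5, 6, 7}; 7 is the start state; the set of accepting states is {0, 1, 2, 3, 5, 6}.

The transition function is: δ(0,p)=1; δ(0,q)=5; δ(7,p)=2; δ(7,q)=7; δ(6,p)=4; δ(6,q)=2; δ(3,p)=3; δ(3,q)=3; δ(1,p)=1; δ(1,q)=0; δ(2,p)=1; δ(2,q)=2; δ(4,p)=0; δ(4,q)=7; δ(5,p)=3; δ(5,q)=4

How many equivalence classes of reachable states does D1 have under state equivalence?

Reachable states from the start: {0,1,2,3,4,5,7}. Unreachable: {6} — drop them.
Start with accepting vs non-accepting: {0,1,2,3,5} | {4,7}.
Split {0,1,2,3,5} by δ(·,q) → {0,1,2,3} and {5}.
Split {0,1,2,3} by δ(·,q) → {1,2,3} and {0}.
Split {1,2,3} by δ(·,q) → {2,3} and {1}.
Split {2,3} by δ(·,p) → {2} and {3}.
On input p, block {4,7} splits into {4} and {7}.
Stable partition: {2} | {4} | {5} | {0} | {1} | {3} | {7} — 7 equivalence classes.

7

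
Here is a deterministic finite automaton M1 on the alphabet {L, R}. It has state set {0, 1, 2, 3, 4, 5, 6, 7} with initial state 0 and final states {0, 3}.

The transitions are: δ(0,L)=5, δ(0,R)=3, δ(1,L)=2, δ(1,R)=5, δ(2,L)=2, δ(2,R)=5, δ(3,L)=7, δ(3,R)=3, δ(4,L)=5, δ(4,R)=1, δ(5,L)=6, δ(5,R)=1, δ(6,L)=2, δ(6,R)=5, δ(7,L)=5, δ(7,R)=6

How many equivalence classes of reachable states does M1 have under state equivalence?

First remove the unreachable states {4}; 7 states remain.
Initial partition by acceptance: {0,3} | {1,2,5,6,7}.
No further refinement is possible. Final partition (2 blocks): {0,3} | {1,2,5,6,7}.

2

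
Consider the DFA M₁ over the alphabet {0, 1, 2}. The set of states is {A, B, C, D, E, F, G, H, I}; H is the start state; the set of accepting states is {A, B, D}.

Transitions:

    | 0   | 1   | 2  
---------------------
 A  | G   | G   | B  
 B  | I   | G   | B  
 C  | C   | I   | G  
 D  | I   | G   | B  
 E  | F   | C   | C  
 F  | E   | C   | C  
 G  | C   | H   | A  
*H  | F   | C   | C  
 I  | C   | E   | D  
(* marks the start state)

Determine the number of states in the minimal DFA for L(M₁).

4

Every state is reachable, so we keep all 9.
Start with accepting vs non-accepting: {A,B,D} | {C,E,F,G,H,I}.
On input 2, block {C,E,F,G,H,I} splits into {C,E,F,H} and {G,I}.
On input 1, block {C,E,F,H} splits into {E,F,H} and {C}.
The partition is now stable with 4 blocks: {A,B,D} | {E,F,H} | {G,I} | {C}.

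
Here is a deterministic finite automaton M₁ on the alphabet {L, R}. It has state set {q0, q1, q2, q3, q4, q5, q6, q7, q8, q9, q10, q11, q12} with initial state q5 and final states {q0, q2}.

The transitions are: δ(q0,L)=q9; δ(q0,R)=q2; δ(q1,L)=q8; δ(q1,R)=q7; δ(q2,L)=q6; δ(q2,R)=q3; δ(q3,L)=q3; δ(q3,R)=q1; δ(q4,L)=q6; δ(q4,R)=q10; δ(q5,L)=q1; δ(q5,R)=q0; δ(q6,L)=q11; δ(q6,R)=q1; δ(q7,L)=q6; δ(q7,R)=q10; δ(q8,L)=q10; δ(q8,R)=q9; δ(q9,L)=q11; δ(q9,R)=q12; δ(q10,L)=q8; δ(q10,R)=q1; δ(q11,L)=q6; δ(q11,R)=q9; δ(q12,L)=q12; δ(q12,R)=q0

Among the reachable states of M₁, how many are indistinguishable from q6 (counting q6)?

Reachable states from the start: {q0,q1,q2,q3,q5,q6,q7,q8,q9,q10,q11,q12}. Unreachable: {q4} — drop them.
P0 = {q0,q2} | {q1,q3,q5,q6,q7,q8,q9,q10,q11,q12}.
Refine {q0,q2} on symbol R: members go to different blocks, giving {q0} and {q2}.
On input R, block {q1,q3,q5,q6,q7,q8,q9,q10,q11,q12} splits into {q1,q3,q6,q7,q8,q9,q10,q11} and {q5,q12}.
Split {q1,q3,q6,q7,q8,q9,q10,q11} by δ(·,R) → {q1,q3,q6,q7,q8,q10,q11} and {q9}.
On input R, block {q1,q3,q6,q7,q8,q10,q11} splits into {q1,q3,q6,q7,q10} and {q8,q11}.
Split {q1,q3,q6,q7,q10} by δ(·,L) → {q1,q6,q10} and {q3,q7}.
Split {q1,q6,q10} by δ(·,R) → {q6,q10} and {q1}.
Refine {q5,q12} on symbol L: members go to different blocks, giving {q5} and {q12}.
On input L, block {q3,q7} splits into {q3} and {q7}.
Stable partition: {q0} | {q6,q10} | {q2} | {q5} | {q9} | {q8,q11} | {q3} | {q1} | {q12} | {q7} — 10 equivalence classes.
The equivalence class containing q6 is {q6,q10}, of size 2.

2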